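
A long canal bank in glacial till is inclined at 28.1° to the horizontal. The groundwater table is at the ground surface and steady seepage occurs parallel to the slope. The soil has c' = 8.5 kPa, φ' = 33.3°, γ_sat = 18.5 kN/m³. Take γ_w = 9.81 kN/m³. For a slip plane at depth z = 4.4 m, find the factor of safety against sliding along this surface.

FS = 0.83

With seepage parallel to the slope and the water table at the surface, the effective normal stress on the slip plane uses the buoyant unit weight γ' = γ_sat − γ_w while the driving shear stress uses γ_sat:
FS = [c' + γ' z cos²β tanφ'] / [γ_sat z sinβ cosβ]
γ' = 18.5 − 9.81 = 8.69 kN/m³
Numerator = 8.5 + 8.69·4.4·cos²28.1°·tan33.3° = 8.5 + 8.69·4.4·0.7781·0.6569 = 28.044 kPa
Denominator = 18.5·4.4·sin28.1°·cos28.1° = 18.5·4.4·0.4710·0.8821 = 33.821 kPa
FS = 28.044 / 33.821 = 0.829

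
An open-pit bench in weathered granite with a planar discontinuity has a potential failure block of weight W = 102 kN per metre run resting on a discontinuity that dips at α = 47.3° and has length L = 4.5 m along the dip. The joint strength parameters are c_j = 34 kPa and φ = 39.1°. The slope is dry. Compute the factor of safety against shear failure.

FS = 2.79

Resolving the block weight along and normal to the plane and applying the Mohr–Coulomb strength on the joint:
N' = W cosα = 102·cos47.3° = 69.2 kN/m
Driving force T = W sinα = 102·sin47.3° = 75.0 kN/m
Resisting force R = c_j·L + N'·tanφ = 34·4.5 + 69.2·tan39.1° = 153.0 + 56.2 = 209.2 kN/m
FS = R / T = 209.2 / 75.0 = 2.791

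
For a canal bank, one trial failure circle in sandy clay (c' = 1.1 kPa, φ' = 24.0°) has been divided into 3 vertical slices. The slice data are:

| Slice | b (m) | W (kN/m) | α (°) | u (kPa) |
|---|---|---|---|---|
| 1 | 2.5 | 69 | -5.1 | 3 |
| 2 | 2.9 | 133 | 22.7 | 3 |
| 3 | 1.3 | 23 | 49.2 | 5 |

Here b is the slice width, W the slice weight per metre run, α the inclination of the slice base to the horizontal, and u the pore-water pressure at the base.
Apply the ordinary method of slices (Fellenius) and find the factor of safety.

Ordinary method of slices: FS = Σ[c'·Δl_i + (W_i cosα_i − u_i·Δl_i)·tanφ'] / Σ W_i sinα_i, with Δl_i = b_i / cosα_i.
Slice 1: Δl = 2.5/cos(-5.1°) = 2.510 m; N'_1 = 69·cos(-5.1°) − 3·2.510 = 61.2; c'Δl = 2.76; W sinα = -6.1
Slice 2: Δl = 2.9/cos22.7° = 3.144 m; N'_2 = 133·cos22.7° − 3·3.144 = 113.3; c'Δl = 3.46; W sinα = 51.3
Slice 3: Δl = 1.3/cos49.2° = 1.990 m; N'_3 = 23·cos49.2° − 5·1.990 = 5.1; c'Δl = 2.19; W sinα = 17.4
Σc'Δl = 8.4 kN/m; ΣN' = 179.5 kN/m; ΣW sinα = 62.6 kN/m
Resisting = 8.4 + 179.5·tan24.0° = 8.4 + 79.9 = 88.3 kN/m
FS = 88.3 / 62.6 = 1.411

FS = 1.41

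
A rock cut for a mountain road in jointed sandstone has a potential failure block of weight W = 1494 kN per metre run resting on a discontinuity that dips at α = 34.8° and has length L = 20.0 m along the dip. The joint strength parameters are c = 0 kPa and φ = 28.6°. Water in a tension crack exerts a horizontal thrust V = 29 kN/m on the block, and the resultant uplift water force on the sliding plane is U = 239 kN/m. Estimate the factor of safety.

Resolving the block weight along and normal to the plane and applying the Mohr–Coulomb strength on the joint:
N' = W cosα − U − V sinα = 1494·cos34.8° − 239 − 29·sin34.8° = 971.2 kN/m
Driving force T = W sinα + V cosα = 1494·sin34.8° + 29·cos34.8° = 876.5 kN/m
Resisting force R = c·L + N'·tanφ = 0·20.0 + 971.2·tan28.6° = 0.0 + 529.5 = 529.5 kN/m
FS = R / T = 529.5 / 876.5 = 0.604

FS = 0.60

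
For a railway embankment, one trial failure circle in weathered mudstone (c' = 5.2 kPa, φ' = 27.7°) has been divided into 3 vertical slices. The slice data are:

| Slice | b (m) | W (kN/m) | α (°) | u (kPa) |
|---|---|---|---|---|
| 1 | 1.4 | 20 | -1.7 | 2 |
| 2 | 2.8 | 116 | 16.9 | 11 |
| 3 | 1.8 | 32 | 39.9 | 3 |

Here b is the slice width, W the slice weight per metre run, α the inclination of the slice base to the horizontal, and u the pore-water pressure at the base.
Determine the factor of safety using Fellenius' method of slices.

Ordinary method of slices: FS = Σ[c'·Δl_i + (W_i cosα_i − u_i·Δl_i)·tanφ'] / Σ W_i sinα_i, with Δl_i = b_i / cosα_i.
Slice 1: Δl = 1.4/cos(-1.7°) = 1.401 m; N'_1 = 20·cos(-1.7°) − 2·1.401 = 17.2; c'Δl = 7.28; W sinα = -0.6
Slice 2: Δl = 2.8/cos16.9° = 2.926 m; N'_2 = 116·cos16.9° − 11·2.926 = 78.8; c'Δl = 15.22; W sinα = 33.7
Slice 3: Δl = 1.8/cos39.9° = 2.346 m; N'_3 = 32·cos39.9° − 3·2.346 = 17.5; c'Δl = 12.20; W sinα = 20.5
Σc'Δl = 34.7 kN/m; ΣN' = 113.5 kN/m; ΣW sinα = 53.7 kN/m
Resisting = 34.7 + 113.5·tan27.7° = 34.7 + 59.6 = 94.3 kN/m
FS = 94.3 / 53.7 = 1.757

FS = 1.76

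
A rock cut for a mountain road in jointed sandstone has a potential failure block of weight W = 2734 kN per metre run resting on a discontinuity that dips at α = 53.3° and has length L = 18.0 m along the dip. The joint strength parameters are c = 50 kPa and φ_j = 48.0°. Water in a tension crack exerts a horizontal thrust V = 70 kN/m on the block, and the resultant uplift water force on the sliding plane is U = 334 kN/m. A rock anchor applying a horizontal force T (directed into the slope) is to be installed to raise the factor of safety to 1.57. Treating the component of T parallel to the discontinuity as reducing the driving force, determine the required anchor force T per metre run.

T = 670 kN/m

Resolving forces along and normal to the sliding plane, with the horizontal anchor force T adding T·sinα to the effective normal force and T·cosα acting up the plane against the driving force:
FS = [cL + (W cosα − U − V sinα + T sinα) tanφ_j] / [W sinα + V cosα − T cosα]
Without the anchor: N' = 1243.8 kN/m, driving T_d = 2233.9 kN/m, resisting R = 50·18.0 + 1243.8·tan48.0° = 2281.4 kN/m, FS = 1.02.
Setting FS = 1.57 and solving for T:
1.57·(2233.9 − T cos53.3°) = 2281.4 + T sin53.3°·tan48.0°
T·(sin53.3°·tan48.0° + 1.57·cos53.3°) = 1.57·2233.9 − 2281.4
T·(0.8018·1.1106 + 1.57·0.5976) = 3507.2 − 2281.4 = 1225.8
T·1.8287 = 1225.8
T = 670.3 kN/m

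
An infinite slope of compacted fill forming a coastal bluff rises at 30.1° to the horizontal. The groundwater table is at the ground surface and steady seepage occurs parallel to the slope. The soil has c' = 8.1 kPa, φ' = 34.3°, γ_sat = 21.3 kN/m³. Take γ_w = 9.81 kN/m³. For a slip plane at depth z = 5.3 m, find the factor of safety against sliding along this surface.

FS = 0.80

With seepage parallel to the slope and the water table at the surface, the effective normal stress on the slip plane uses the buoyant unit weight γ' = γ_sat − γ_w while the driving shear stress uses γ_sat:
FS = [c' + γ' z cos²β tanφ'] / [γ_sat z sinβ cosβ]
γ' = 21.3 − 9.81 = 11.49 kN/m³
Numerator = 8.1 + 11.49·5.3·cos²30.1°·tan34.3° = 8.1 + 11.49·5.3·0.7485·0.6822 = 39.193 kPa
Denominator = 21.3·5.3·sin30.1°·cos30.1° = 21.3·5.3·0.5015·0.8652 = 48.981 kPa
FS = 39.193 / 48.981 = 0.800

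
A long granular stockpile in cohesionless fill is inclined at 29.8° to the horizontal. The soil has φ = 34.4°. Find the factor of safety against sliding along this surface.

FS = 1.20

For a dry cohesionless infinite slope the factor of safety is FS = tanφ / tanβ.
FS = tan34.4° / tan29.8° = 0.6847 / 0.5727 = 1.196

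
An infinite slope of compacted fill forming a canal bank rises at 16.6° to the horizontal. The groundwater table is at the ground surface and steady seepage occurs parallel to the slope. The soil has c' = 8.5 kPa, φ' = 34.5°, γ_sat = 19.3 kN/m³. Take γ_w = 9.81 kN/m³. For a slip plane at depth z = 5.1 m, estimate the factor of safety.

FS = 1.45

With seepage parallel to the slope and the water table at the surface, the effective normal stress on the slip plane uses the buoyant unit weight γ' = γ_sat − γ_w while the driving shear stress uses γ_sat:
FS = [c' + γ' z cos²β tanφ'] / [γ_sat z sinβ cosβ]
γ' = 19.3 − 9.81 = 9.49 kN/m³
Numerator = 8.5 + 9.49·5.1·cos²16.6°·tan34.5° = 8.5 + 9.49·5.1·0.9184·0.6873 = 39.049 kPa
Denominator = 19.3·5.1·sin16.6°·cos16.6° = 19.3·5.1·0.2857·0.9583 = 26.948 kPa
FS = 39.049 / 26.948 = 1.449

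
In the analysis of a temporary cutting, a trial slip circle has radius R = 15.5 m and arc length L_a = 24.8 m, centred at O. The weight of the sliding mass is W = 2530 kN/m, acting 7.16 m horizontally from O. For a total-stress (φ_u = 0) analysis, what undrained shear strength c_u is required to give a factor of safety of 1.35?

FS = c_u·L_a·R / (W·d), so c_u = FS·W·d / (L_a·R).
c_u = 1.35·2530·7.16 / (24.80·15.5) = 24455.0 / 384.40 = 63.62 kPa

c_u = 63.6 kPa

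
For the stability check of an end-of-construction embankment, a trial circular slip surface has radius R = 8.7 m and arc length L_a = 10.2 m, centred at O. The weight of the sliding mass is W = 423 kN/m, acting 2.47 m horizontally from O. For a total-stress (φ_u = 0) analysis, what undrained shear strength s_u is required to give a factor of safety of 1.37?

s_u = 16.1 kPa

FS = s_u·L_a·R / (W·d), so s_u = FS·W·d / (L_a·R).
s_u = 1.37·423·2.47 / (10.20·8.7) = 1431.4 / 88.74 = 16.13 kPa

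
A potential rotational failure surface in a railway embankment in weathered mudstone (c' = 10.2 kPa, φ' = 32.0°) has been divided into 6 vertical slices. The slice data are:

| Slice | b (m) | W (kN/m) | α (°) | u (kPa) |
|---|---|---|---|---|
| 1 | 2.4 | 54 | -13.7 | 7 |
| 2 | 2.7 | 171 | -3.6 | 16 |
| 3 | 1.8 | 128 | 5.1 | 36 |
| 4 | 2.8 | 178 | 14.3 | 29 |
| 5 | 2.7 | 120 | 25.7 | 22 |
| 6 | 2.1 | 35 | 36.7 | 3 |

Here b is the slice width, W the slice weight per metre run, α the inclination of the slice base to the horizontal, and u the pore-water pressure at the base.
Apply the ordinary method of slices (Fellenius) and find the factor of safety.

Ordinary method of slices: FS = Σ[c'·Δl_i + (W_i cosα_i − u_i·Δl_i)·tanφ'] / Σ W_i sinα_i, with Δl_i = b_i / cosα_i.
Slice 1: Δl = 2.4/cos(-13.7°) = 2.470 m; N'_1 = 54·cos(-13.7°) − 7·2.470 = 35.2; c'Δl = 25.20; W sinα = -12.8
Slice 2: Δl = 2.7/cos(-3.6°) = 2.705 m; N'_2 = 171·cos(-3.6°) − 16·2.705 = 127.4; c'Δl = 27.59; W sinα = -10.7
Slice 3: Δl = 1.8/cos5.1° = 1.807 m; N'_3 = 128·cos5.1° − 36·1.807 = 62.4; c'Δl = 18.43; W sinα = 11.4
Slice 4: Δl = 2.8/cos14.3° = 2.890 m; N'_4 = 178·cos14.3° − 29·2.890 = 88.7; c'Δl = 29.47; W sinα = 44.0
Slice 5: Δl = 2.7/cos25.7° = 2.996 m; N'_5 = 120·cos25.7° − 22·2.996 = 42.2; c'Δl = 30.56; W sinα = 52.0
Slice 6: Δl = 2.1/cos36.7° = 2.619 m; N'_6 = 35·cos36.7° − 3·2.619 = 20.2; c'Δl = 26.72; W sinα = 20.9
Σc'Δl = 158.0 kN/m; ΣN' = 376.1 kN/m; ΣW sinα = 104.8 kN/m
Resisting = 158.0 + 376.1·tan32.0° = 158.0 + 235.0 = 393.0 kN/m
FS = 393.0 / 104.8 = 3.751

FS = 3.75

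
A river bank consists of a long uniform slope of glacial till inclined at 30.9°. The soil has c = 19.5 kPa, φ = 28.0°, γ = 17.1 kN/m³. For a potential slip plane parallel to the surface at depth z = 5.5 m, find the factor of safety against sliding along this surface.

For an infinite slope with a slip plane parallel to the surface (no pore pressure): FS = [c + γz cos²β tanφ] / [γz sinβ cosβ].
γz = 17.1·5.5 = 94.05 kN/m²
Numerator = 19.5 + 94.05·cos²30.9°·tan28.0° = 19.5 + 94.05·0.7363·0.5317 = 56.319 kPa
Denominator = 94.05·sin30.9°·cos30.9° = 94.05·0.5135·0.8581 = 41.443 kPa
FS = 56.319 / 41.443 = 1.359

FS = 1.36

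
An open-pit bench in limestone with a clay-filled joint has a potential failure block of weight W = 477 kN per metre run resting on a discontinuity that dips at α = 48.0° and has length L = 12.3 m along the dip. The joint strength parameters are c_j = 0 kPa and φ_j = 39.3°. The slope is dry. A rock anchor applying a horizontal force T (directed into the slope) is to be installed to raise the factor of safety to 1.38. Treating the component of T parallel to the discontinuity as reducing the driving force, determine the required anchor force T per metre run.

T = 149 kN/m

Resolving forces along and normal to the sliding plane, with the horizontal anchor force T adding T·sinα to the effective normal force and T·cosα acting up the plane against the driving force:
FS = [c_jL + (W cosα + T sinα) tanφ_j] / [W sinα − T cosα]
Without the anchor: N' = 319.2 kN/m, driving T_d = 354.5 kN/m, resisting R = 0·12.3 + 319.2·tan39.3° = 261.2 kN/m, FS = 0.74.
Setting FS = 1.38 and solving for T:
1.38·(354.5 − T cos48.0°) = 261.2 + T sin48.0°·tan39.3°
T·(sin48.0°·tan39.3° + 1.38·cos48.0°) = 1.38·354.5 − 261.2
T·(0.7431·0.8185 + 1.38·0.6691) = 489.2 − 261.2 = 227.9
T·1.5317 = 227.9
T = 148.8 kN/m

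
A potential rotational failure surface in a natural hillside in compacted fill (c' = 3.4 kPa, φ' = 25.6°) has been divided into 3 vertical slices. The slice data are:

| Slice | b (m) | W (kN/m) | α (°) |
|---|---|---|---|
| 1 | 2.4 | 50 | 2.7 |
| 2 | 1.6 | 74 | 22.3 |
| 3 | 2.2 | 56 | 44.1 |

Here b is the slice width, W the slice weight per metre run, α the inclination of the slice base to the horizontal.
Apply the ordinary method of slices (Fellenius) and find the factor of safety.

Ordinary method of slices: FS = Σ[c'·Δl_i + (W_i cosα_i)·tanφ'] / Σ W_i sinα_i, with Δl_i = b_i / cosα_i.
Slice 1: Δl = 2.4/cos2.7° = 2.403 m; N'_1 = 50·cos2.7° = 49.9; c'Δl = 8.17; W sinα = 2.4
Slice 2: Δl = 1.6/cos22.3° = 1.729 m; N'_2 = 74·cos22.3° = 68.5; c'Δl = 5.88; W sinα = 28.1
Slice 3: Δl = 2.2/cos44.1° = 3.064 m; N'_3 = 56·cos44.1° = 40.2; c'Δl = 10.42; W sinα = 39.0
Σc'Δl = 24.5 kN/m; ΣN' = 158.6 kN/m; ΣW sinα = 69.4 kN/m
Resisting = 24.5 + 158.6·tan25.6° = 24.5 + 76.0 = 100.5 kN/m
FS = 100.5 / 69.4 = 1.447

FS = 1.45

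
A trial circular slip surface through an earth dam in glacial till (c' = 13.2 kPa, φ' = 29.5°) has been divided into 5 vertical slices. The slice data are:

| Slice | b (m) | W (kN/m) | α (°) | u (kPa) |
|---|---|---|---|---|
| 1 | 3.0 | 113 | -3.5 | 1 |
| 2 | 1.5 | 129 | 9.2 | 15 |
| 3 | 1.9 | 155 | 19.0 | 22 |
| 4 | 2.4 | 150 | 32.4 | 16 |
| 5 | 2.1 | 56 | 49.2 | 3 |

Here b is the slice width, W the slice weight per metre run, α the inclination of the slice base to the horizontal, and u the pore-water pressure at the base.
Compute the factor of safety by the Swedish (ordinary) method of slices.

FS = 2.17

Ordinary method of slices: FS = Σ[c'·Δl_i + (W_i cosα_i − u_i·Δl_i)·tanφ'] / Σ W_i sinα_i, with Δl_i = b_i / cosα_i.
Slice 1: Δl = 3.0/cos(-3.5°) = 3.006 m; N'_1 = 113·cos(-3.5°) − 1·3.006 = 109.8; c'Δl = 39.67; W sinα = -6.9
Slice 2: Δl = 1.5/cos9.2° = 1.520 m; N'_2 = 129·cos9.2° − 15·1.520 = 104.5; c'Δl = 20.06; W sinα = 20.6
Slice 3: Δl = 1.9/cos19.0° = 2.009 m; N'_3 = 155·cos19.0° − 22·2.009 = 102.3; c'Δl = 26.53; W sinα = 50.5
Slice 4: Δl = 2.4/cos32.4° = 2.842 m; N'_4 = 150·cos32.4° − 16·2.842 = 81.2; c'Δl = 37.52; W sinα = 80.4
Slice 5: Δl = 2.1/cos49.2° = 3.214 m; N'_5 = 56·cos49.2° − 3·3.214 = 26.9; c'Δl = 42.42; W sinα = 42.4
Σc'Δl = 166.2 kN/m; ΣN' = 424.8 kN/m; ΣW sinα = 187.0 kN/m
Resisting = 166.2 + 424.8·tan29.5° = 166.2 + 240.3 = 406.5 kN/m
FS = 406.5 / 187.0 = 2.175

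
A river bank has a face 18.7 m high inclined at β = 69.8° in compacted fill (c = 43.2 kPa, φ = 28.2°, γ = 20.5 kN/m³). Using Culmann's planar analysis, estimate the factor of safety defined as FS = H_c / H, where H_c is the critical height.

FS = 1.48

H_c = (4c/γ) · sinβ cosφ / [1 − cos(β − φ)]
    = (4·43.2/20.5) · sin69.8°·cos28.2° / [1 − cos41.6°]
    = 8.429 · 0.8271 / 0.2522 = 27.64 m
FS = H_c / H = 27.64 / 18.7 = 1.478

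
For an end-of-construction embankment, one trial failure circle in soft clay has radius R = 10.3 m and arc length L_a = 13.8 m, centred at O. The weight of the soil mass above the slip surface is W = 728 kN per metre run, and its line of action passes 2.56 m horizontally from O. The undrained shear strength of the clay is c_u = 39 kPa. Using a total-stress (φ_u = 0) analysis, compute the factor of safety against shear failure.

FS = 2.97

Taking moments about the centre O, the resisting moment is provided by the undrained shear strength acting along the arc:
M_R = c_u·L_a·R = 39·13.80·10.3 = 5543.5 kN·m/m
M_D = W·d = 728·2.56 = 1863.7 kN·m/m
FS = M_R / M_D = 5543.5 / 1863.7 = 2.974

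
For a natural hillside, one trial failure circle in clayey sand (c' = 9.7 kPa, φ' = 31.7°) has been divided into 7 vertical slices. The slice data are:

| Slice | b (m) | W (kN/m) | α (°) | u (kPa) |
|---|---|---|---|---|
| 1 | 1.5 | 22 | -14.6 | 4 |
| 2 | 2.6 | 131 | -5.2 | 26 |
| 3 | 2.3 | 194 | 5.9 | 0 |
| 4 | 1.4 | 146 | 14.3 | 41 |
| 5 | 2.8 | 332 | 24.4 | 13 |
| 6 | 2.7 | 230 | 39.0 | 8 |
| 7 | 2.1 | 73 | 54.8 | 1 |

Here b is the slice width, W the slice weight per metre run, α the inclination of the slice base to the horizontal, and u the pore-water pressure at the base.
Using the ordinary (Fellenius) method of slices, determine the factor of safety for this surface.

FS = 1.77

Ordinary method of slices: FS = Σ[c'·Δl_i + (W_i cosα_i − u_i·Δl_i)·tanφ'] / Σ W_i sinα_i, with Δl_i = b_i / cosα_i.
Slice 1: Δl = 1.5/cos(-14.6°) = 1.550 m; N'_1 = 22·cos(-14.6°) − 4·1.550 = 15.1; c'Δl = 15.04; W sinα = -5.5
Slice 2: Δl = 2.6/cos(-5.2°) = 2.611 m; N'_2 = 131·cos(-5.2°) − 26·2.611 = 62.6; c'Δl = 25.32; W sinα = -11.9
Slice 3: Δl = 2.3/cos5.9° = 2.312 m; N'_3 = 194·cos5.9° − 0·2.312 = 193.0; c'Δl = 22.43; W sinα = 19.9
Slice 4: Δl = 1.4/cos14.3° = 1.445 m; N'_4 = 146·cos14.3° − 41·1.445 = 82.2; c'Δl = 14.01; W sinα = 36.1
Slice 5: Δl = 2.8/cos24.4° = 3.075 m; N'_5 = 332·cos24.4° − 13·3.075 = 262.4; c'Δl = 29.82; W sinα = 137.2
Slice 6: Δl = 2.7/cos39.0° = 3.474 m; N'_6 = 230·cos39.0° − 8·3.474 = 150.9; c'Δl = 33.70; W sinα = 144.7
Slice 7: Δl = 2.1/cos54.8° = 3.643 m; N'_7 = 73·cos54.8° − 1·3.643 = 38.4; c'Δl = 35.34; W sinα = 59.7
Σc'Δl = 175.7 kN/m; ΣN' = 804.6 kN/m; ΣW sinα = 380.1 kN/m
Resisting = 175.7 + 804.6·tan31.7° = 175.7 + 497.0 = 672.6 kN/m
FS = 672.6 / 380.1 = 1.769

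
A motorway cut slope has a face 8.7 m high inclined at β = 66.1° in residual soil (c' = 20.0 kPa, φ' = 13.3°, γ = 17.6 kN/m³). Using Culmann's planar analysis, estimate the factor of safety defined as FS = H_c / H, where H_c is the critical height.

H_c = (4c'/γ) · sinβ cosφ' / [1 − cos(β − φ')]
    = (4·20.0/17.6) · sin66.1°·cos13.3° / [1 − cos52.8°]
    = 4.545 · 0.8897 / 0.3954 = 10.23 m
FS = H_c / H = 10.23 / 8.7 = 1.176

FS = 1.18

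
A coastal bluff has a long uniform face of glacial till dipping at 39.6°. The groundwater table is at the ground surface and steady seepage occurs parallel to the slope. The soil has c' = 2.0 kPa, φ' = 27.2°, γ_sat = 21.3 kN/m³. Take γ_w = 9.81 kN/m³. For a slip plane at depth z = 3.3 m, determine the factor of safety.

With seepage parallel to the slope and the water table at the surface, the effective normal stress on the slip plane uses the buoyant unit weight γ' = γ_sat − γ_w while the driving shear stress uses γ_sat:
FS = [c' + γ' z cos²β tanφ'] / [γ_sat z sinβ cosβ]
γ' = 21.3 − 9.81 = 11.49 kN/m³
Numerator = 2.0 + 11.49·3.3·cos²39.6°·tan27.2° = 2.0 + 11.49·3.3·0.5937·0.5139 = 13.569 kPa
Denominator = 21.3·3.3·sin39.6°·cos39.6° = 21.3·3.3·0.6374·0.7705 = 34.522 kPa
FS = 13.569 / 34.522 = 0.393

FS = 0.39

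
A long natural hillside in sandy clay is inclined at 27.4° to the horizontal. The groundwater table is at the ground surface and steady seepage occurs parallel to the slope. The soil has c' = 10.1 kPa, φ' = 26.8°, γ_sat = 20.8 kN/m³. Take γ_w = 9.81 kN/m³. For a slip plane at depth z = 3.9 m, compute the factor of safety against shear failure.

With seepage parallel to the slope and the water table at the surface, the effective normal stress on the slip plane uses the buoyant unit weight γ' = γ_sat − γ_w while the driving shear stress uses γ_sat:
FS = [c' + γ' z cos²β tanφ'] / [γ_sat z sinβ cosβ]
γ' = 20.8 − 9.81 = 10.99 kN/m³
Numerator = 10.1 + 10.99·3.9·cos²27.4°·tan26.8° = 10.1 + 10.99·3.9·0.7882·0.5051 = 27.165 kPa
Denominator = 20.8·3.9·sin27.4°·cos27.4° = 20.8·3.9·0.4602·0.8878 = 33.143 kPa
FS = 27.165 / 33.143 = 0.820

FS = 0.82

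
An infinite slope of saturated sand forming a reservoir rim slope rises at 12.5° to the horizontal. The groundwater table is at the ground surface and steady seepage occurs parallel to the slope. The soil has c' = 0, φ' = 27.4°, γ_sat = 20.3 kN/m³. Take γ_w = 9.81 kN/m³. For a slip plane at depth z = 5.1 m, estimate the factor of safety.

FS = 1.21

With seepage parallel to the slope and the water table at the surface, the effective normal stress on the slip plane uses the buoyant unit weight γ' = γ_sat − γ_w while the driving shear stress uses γ_sat:
FS = [c' + γ' z cos²β tanφ'] / [γ_sat z sinβ cosβ]
(For c' = 0 this reduces to FS = (γ'/γ_sat)·tanφ'/tanβ.)
γ' = 20.3 − 9.81 = 10.49 kN/m³
Numerator = 0.0 + 10.49·5.1·cos²12.5°·tan27.4° = 0.0 + 10.49·5.1·0.9532·0.5184 = 26.432 kPa
Denominator = 20.3·5.1·sin12.5°·cos12.5° = 20.3·5.1·0.2164·0.9763 = 21.877 kPa
FS = 26.432 / 21.877 = 1.208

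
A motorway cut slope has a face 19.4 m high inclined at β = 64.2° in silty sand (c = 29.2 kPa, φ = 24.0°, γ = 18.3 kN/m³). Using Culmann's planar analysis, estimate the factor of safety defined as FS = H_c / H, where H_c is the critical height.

H_c = (4c/γ) · sinβ cosφ / [1 − cos(β − φ)]
    = (4·29.2/18.3) · sin64.2°·cos24.0° / [1 − cos40.2°]
    = 6.383 · 0.8225 / 0.2362 = 22.22 m
FS = H_c / H = 22.22 / 19.4 = 1.146

FS = 1.15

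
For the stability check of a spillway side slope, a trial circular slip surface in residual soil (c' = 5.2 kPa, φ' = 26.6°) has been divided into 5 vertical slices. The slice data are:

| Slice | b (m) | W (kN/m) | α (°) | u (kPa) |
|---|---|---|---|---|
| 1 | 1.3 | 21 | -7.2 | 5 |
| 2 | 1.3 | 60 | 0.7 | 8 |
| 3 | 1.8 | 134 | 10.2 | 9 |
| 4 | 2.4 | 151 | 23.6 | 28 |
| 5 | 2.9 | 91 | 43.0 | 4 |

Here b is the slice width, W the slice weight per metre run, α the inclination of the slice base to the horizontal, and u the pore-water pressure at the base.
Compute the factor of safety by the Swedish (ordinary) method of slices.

Ordinary method of slices: FS = Σ[c'·Δl_i + (W_i cosα_i − u_i·Δl_i)·tanφ'] / Σ W_i sinα_i, with Δl_i = b_i / cosα_i.
Slice 1: Δl = 1.3/cos(-7.2°) = 1.310 m; N'_1 = 21·cos(-7.2°) − 5·1.310 = 14.3; c'Δl = 6.81; W sinα = -2.6
Slice 2: Δl = 1.3/cos0.7° = 1.300 m; N'_2 = 60·cos0.7° − 8·1.300 = 49.6; c'Δl = 6.76; W sinα = 0.7
Slice 3: Δl = 1.8/cos10.2° = 1.829 m; N'_3 = 134·cos10.2° − 9·1.829 = 115.4; c'Δl = 9.51; W sinα = 23.7
Slice 4: Δl = 2.4/cos23.6° = 2.619 m; N'_4 = 151·cos23.6° − 28·2.619 = 65.0; c'Δl = 13.62; W sinα = 60.5
Slice 5: Δl = 2.9/cos43.0° = 3.965 m; N'_5 = 91·cos43.0° − 4·3.965 = 50.7; c'Δl = 20.62; W sinα = 62.1
Σc'Δl = 57.3 kN/m; ΣN' = 295.0 kN/m; ΣW sinα = 144.3 kN/m
Resisting = 57.3 + 295.0·tan26.6° = 57.3 + 147.7 = 205.1 kN/m
FS = 205.1 / 144.3 = 1.421

FS = 1.42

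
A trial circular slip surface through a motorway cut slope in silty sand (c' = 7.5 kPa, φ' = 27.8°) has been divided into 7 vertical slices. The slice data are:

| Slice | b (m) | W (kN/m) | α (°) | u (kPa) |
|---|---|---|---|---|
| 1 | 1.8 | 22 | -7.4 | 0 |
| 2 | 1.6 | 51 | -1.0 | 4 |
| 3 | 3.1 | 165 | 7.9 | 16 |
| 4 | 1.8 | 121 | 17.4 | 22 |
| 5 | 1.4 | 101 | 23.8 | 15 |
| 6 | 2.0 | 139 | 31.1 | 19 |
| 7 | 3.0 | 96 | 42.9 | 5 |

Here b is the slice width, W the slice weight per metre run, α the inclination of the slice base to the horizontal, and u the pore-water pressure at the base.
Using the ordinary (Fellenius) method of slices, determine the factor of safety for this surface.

Ordinary method of slices: FS = Σ[c'·Δl_i + (W_i cosα_i − u_i·Δl_i)·tanφ'] / Σ W_i sinα_i, with Δl_i = b_i / cosα_i.
Slice 1: Δl = 1.8/cos(-7.4°) = 1.815 m; N'_1 = 22·cos(-7.4°) − 0·1.815 = 21.8; c'Δl = 13.61; W sinα = -2.8
Slice 2: Δl = 1.6/cos(-1.0°) = 1.600 m; N'_2 = 51·cos(-1.0°) − 4·1.600 = 44.6; c'Δl = 12.00; W sinα = -0.9
Slice 3: Δl = 3.1/cos7.9° = 3.130 m; N'_3 = 165·cos7.9° − 16·3.130 = 113.4; c'Δl = 23.47; W sinα = 22.7
Slice 4: Δl = 1.8/cos17.4° = 1.886 m; N'_4 = 121·cos17.4° − 22·1.886 = 74.0; c'Δl = 14.15; W sinα = 36.2
Slice 5: Δl = 1.4/cos23.8° = 1.530 m; N'_5 = 101·cos23.8° − 15·1.530 = 69.5; c'Δl = 11.48; W sinα = 40.8
Slice 6: Δl = 2.0/cos31.1° = 2.336 m; N'_6 = 139·cos31.1° − 19·2.336 = 74.6; c'Δl = 17.52; W sinα = 71.8
Slice 7: Δl = 3.0/cos42.9° = 4.095 m; N'_7 = 96·cos42.9° − 5·4.095 = 49.8; c'Δl = 30.71; W sinα = 65.3
Σc'Δl = 122.9 kN/m; ΣN' = 447.7 kN/m; ΣW sinα = 233.0 kN/m
Resisting = 122.9 + 447.7·tan27.8° = 122.9 + 236.0 = 359.0 kN/m
FS = 359.0 / 233.0 = 1.540

FS = 1.54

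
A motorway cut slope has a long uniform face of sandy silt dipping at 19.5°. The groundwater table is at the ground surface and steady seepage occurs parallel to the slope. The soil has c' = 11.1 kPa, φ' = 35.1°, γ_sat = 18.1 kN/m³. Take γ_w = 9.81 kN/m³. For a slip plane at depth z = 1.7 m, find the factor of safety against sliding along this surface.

FS = 2.06

With seepage parallel to the slope and the water table at the surface, the effective normal stress on the slip plane uses the buoyant unit weight γ' = γ_sat − γ_w while the driving shear stress uses γ_sat:
FS = [c' + γ' z cos²β tanφ'] / [γ_sat z sinβ cosβ]
γ' = 18.1 − 9.81 = 8.29 kN/m³
Numerator = 11.1 + 8.29·1.7·cos²19.5°·tan35.1° = 11.1 + 8.29·1.7·0.8886·0.7028 = 19.901 kPa
Denominator = 18.1·1.7·sin19.5°·cos19.5° = 18.1·1.7·0.3338·0.9426 = 9.682 kPa
FS = 19.901 / 9.682 = 2.055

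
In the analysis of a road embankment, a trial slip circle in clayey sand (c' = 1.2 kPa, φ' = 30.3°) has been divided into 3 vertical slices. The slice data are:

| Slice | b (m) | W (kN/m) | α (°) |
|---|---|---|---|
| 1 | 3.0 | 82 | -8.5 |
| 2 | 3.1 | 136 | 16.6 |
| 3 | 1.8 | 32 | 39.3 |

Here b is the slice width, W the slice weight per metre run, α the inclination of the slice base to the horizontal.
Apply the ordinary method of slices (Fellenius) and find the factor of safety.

FS = 3.16

Ordinary method of slices: FS = Σ[c'·Δl_i + (W_i cosα_i)·tanφ'] / Σ W_i sinα_i, with Δl_i = b_i / cosα_i.
Slice 1: Δl = 3.0/cos(-8.5°) = 3.033 m; N'_1 = 82·cos(-8.5°) = 81.1; c'Δl = 3.64; W sinα = -12.1
Slice 2: Δl = 3.1/cos16.6° = 3.235 m; N'_2 = 136·cos16.6° = 130.3; c'Δl = 3.88; W sinα = 38.9
Slice 3: Δl = 1.8/cos39.3° = 2.326 m; N'_3 = 32·cos39.3° = 24.8; c'Δl = 2.79; W sinα = 20.3
Σc'Δl = 10.3 kN/m; ΣN' = 236.2 kN/m; ΣW sinα = 47.0 kN/m
Resisting = 10.3 + 236.2·tan30.3° = 10.3 + 138.0 = 148.3 kN/m
FS = 148.3 / 47.0 = 3.156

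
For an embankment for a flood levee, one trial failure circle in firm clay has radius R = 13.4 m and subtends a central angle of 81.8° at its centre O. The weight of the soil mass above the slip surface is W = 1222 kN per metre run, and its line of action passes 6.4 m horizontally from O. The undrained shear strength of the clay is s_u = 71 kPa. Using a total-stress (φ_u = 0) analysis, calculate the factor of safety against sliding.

FS = 2.33

Taking moments about the centre O, the resisting moment is provided by the undrained shear strength acting along the arc:
Arc length L_a = R·θ = 13.4·(81.8°·π/180) = 13.4·1.4277 = 19.13 m
M_R = s_u·L_a·R = 71·19.13·13.4 = 18201.1 kN·m/m
M_D = W·d = 1222·6.4 = 7820.8 kN·m/m
FS = M_R / M_D = 18201.1 / 7820.8 = 2.327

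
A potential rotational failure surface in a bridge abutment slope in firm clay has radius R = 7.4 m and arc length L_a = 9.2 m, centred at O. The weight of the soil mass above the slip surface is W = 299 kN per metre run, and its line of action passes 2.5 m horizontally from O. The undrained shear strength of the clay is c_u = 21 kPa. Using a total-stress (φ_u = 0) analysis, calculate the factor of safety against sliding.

FS = 1.91

Taking moments about the centre O, the resisting moment is provided by the undrained shear strength acting along the arc:
M_R = c_u·L_a·R = 21·9.20·7.4 = 1429.7 kN·m/m
M_D = W·d = 299·2.5 = 747.5 kN·m/m
FS = M_R / M_D = 1429.7 / 747.5 = 1.913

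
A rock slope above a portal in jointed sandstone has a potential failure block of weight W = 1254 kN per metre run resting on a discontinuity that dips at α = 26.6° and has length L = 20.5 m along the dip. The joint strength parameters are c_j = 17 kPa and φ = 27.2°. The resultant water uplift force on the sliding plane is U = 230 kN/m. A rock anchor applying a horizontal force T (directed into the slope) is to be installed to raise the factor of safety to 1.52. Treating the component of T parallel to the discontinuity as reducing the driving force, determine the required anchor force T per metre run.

T = 30 kN/m

Resolving forces along and normal to the sliding plane, with the horizontal anchor force T adding T·sinα to the effective normal force and T·cosα acting up the plane against the driving force:
FS = [c_jL + (W cosα − U + T sinα) tanφ] / [W sinα − T cosα]
Without the anchor: N' = 891.3 kN/m, driving T_d = 561.5 kN/m, resisting R = 17·20.5 + 891.3·tan27.2° = 806.6 kN/m, FS = 1.44.
Setting FS = 1.52 and solving for T:
1.52·(561.5 − T cos26.6°) = 806.6 + T sin26.6°·tan27.2°
T·(sin26.6°·tan27.2° + 1.52·cos26.6°) = 1.52·561.5 − 806.6
T·(0.4478·0.5139 + 1.52·0.8942) = 853.5 − 806.6 = 46.9
T·1.5892 = 46.9
T = 29.5 kN/m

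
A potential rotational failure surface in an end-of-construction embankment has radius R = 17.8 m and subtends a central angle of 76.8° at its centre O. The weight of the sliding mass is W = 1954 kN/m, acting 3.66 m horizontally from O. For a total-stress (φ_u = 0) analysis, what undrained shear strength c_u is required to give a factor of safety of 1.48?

FS = c_u·L_a·R / (W·d), so c_u = FS·W·d / (L_a·R).
Arc length L_a = R·θ = 17.8·(76.8°·π/180) = 17.8·1.3404 = 23.86 m
c_u = 1.48·1954·3.66 / (23.86·17.8) = 10584.4 / 424.70 = 24.92 kPa

c_u = 24.9 kPa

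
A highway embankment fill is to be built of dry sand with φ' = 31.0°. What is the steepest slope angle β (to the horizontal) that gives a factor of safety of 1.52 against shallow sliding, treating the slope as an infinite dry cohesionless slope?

β = 21.6°

For an infinite dry cohesionless slope FS = tanφ'/tanβ, so tanβ = tanφ' / FS.
tanβ = tan31.0° / 1.52 = 0.6009 / 1.52 = 0.3953
β = arctan(0.3953) = 21.57°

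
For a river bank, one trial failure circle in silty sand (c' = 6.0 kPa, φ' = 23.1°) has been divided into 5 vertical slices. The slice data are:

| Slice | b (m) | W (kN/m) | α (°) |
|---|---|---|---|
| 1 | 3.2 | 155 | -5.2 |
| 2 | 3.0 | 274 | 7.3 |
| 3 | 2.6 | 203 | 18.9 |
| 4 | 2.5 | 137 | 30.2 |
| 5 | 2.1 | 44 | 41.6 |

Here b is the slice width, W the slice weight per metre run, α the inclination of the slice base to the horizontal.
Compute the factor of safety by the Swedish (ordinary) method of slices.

Ordinary method of slices: FS = Σ[c'·Δl_i + (W_i cosα_i)·tanφ'] / Σ W_i sinα_i, with Δl_i = b_i / cosα_i.
Slice 1: Δl = 3.2/cos(-5.2°) = 3.213 m; N'_1 = 155·cos(-5.2°) = 154.4; c'Δl = 19.28; W sinα = -14.0
Slice 2: Δl = 3.0/cos7.3° = 3.025 m; N'_2 = 274·cos7.3° = 271.8; c'Δl = 18.15; W sinα = 34.8
Slice 3: Δl = 2.6/cos18.9° = 2.748 m; N'_3 = 203·cos18.9° = 192.1; c'Δl = 16.49; W sinα = 65.8
Slice 4: Δl = 2.5/cos30.2° = 2.893 m; N'_4 = 137·cos30.2° = 118.4; c'Δl = 17.36; W sinα = 68.9
Slice 5: Δl = 2.1/cos41.6° = 2.808 m; N'_5 = 44·cos41.6° = 32.9; c'Δl = 16.85; W sinα = 29.2
Σc'Δl = 88.1 kN/m; ΣN' = 769.5 kN/m; ΣW sinα = 184.6 kN/m
Resisting = 88.1 + 769.5·tan23.1° = 88.1 + 328.2 = 416.3 kN/m
FS = 416.3 / 184.6 = 2.255

FS = 2.25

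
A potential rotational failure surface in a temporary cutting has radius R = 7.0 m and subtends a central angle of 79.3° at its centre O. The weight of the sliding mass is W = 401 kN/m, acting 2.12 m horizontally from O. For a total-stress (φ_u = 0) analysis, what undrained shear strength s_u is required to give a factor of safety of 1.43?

s_u = 17.9 kPa

FS = s_u·L_a·R / (W·d), so s_u = FS·W·d / (L_a·R).
Arc length L_a = R·θ = 7.0·(79.3°·π/180) = 7.0·1.3840 = 9.69 m
s_u = 1.43·401·2.12 / (9.69·7.0) = 1215.7 / 67.82 = 17.93 kPa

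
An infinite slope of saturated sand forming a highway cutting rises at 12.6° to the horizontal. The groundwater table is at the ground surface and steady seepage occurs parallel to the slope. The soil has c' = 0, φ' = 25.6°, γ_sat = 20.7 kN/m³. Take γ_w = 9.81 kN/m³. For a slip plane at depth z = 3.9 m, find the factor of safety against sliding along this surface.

With seepage parallel to the slope and the water table at the surface, the effective normal stress on the slip plane uses the buoyant unit weight γ' = γ_sat − γ_w while the driving shear stress uses γ_sat:
FS = [c' + γ' z cos²β tanφ'] / [γ_sat z sinβ cosβ]
(For c' = 0 this reduces to FS = (γ'/γ_sat)·tanφ'/tanβ.)
γ' = 20.7 − 9.81 = 10.89 kN/m³
Numerator = 0.0 + 10.89·3.9·cos²12.6°·tan25.6° = 0.0 + 10.89·3.9·0.9524·0.4791 = 19.380 kPa
Denominator = 20.7·3.9·sin12.6°·cos12.6° = 20.7·3.9·0.2181·0.9759 = 17.187 kPa
FS = 19.380 / 17.187 = 1.128

FS = 1.13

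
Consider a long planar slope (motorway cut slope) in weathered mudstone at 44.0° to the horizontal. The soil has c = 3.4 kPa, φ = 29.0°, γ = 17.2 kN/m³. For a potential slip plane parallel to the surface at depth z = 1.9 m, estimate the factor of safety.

For an infinite slope with a slip plane parallel to the surface (no pore pressure): FS = [c + γz cos²β tanφ] / [γz sinβ cosβ].
γz = 17.2·1.9 = 32.68 kN/m²
Numerator = 3.4 + 32.68·cos²44.0°·tan29.0° = 3.4 + 32.68·0.5174·0.5543 = 12.774 kPa
Denominator = 32.68·sin44.0°·cos44.0° = 32.68·0.6947·0.7193 = 16.330 kPa
FS = 12.774 / 16.330 = 0.782

FS = 0.78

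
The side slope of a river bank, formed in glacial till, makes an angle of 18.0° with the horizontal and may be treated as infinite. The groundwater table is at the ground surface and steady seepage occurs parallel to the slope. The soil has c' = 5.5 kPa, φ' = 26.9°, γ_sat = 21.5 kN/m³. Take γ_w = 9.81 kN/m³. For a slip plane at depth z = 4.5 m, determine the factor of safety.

FS = 1.04

With seepage parallel to the slope and the water table at the surface, the effective normal stress on the slip plane uses the buoyant unit weight γ' = γ_sat − γ_w while the driving shear stress uses γ_sat:
FS = [c' + γ' z cos²β tanφ'] / [γ_sat z sinβ cosβ]
γ' = 21.5 − 9.81 = 11.69 kN/m³
Numerator = 5.5 + 11.69·4.5·cos²18.0°·tan26.9° = 5.5 + 11.69·4.5·0.9045·0.5073 = 29.640 kPa
Denominator = 21.5·4.5·sin18.0°·cos18.0° = 21.5·4.5·0.3090·0.9511 = 28.434 kPa
FS = 29.640 / 28.434 = 1.042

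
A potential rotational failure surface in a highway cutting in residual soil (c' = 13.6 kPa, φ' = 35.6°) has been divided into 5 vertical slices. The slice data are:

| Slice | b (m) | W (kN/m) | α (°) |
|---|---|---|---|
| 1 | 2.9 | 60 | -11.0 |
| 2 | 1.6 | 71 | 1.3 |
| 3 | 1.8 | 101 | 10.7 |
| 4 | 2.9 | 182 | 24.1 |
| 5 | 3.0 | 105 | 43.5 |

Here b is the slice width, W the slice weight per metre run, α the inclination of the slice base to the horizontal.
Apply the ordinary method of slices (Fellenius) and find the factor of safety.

Ordinary method of slices: FS = Σ[c'·Δl_i + (W_i cosα_i)·tanφ'] / Σ W_i sinα_i, with Δl_i = b_i / cosα_i.
Slice 1: Δl = 2.9/cos(-11.0°) = 2.954 m; N'_1 = 60·cos(-11.0°) = 58.9; c'Δl = 40.18; W sinα = -11.4
Slice 2: Δl = 1.6/cos1.3° = 1.600 m; N'_2 = 71·cos1.3° = 71.0; c'Δl = 21.77; W sinα = 1.6
Slice 3: Δl = 1.8/cos10.7° = 1.832 m; N'_3 = 101·cos10.7° = 99.2; c'Δl = 24.91; W sinα = 18.8
Slice 4: Δl = 2.9/cos24.1° = 3.177 m; N'_4 = 182·cos24.1° = 166.1; c'Δl = 43.21; W sinα = 74.3
Slice 5: Δl = 3.0/cos43.5° = 4.136 m; N'_5 = 105·cos43.5° = 76.2; c'Δl = 56.25; W sinα = 72.3
Σc'Δl = 186.3 kN/m; ΣN' = 471.4 kN/m; ΣW sinα = 155.5 kN/m
Resisting = 186.3 + 471.4·tan35.6° = 186.3 + 337.5 = 523.8 kN/m
FS = 523.8 / 155.5 = 3.368

FS = 3.37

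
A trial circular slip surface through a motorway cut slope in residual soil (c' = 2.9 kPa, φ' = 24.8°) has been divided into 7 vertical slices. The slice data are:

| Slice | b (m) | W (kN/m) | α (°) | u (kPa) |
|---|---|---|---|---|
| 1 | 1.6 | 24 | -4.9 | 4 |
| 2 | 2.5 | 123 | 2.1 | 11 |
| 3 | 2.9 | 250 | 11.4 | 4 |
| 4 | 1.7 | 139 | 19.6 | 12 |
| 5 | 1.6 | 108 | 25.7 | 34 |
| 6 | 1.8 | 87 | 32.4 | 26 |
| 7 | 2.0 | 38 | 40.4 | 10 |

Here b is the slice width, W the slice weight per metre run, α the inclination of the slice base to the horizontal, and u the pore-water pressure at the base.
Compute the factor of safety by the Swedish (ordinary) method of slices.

Ordinary method of slices: FS = Σ[c'·Δl_i + (W_i cosα_i − u_i·Δl_i)·tanφ'] / Σ W_i sinα_i, with Δl_i = b_i / cosα_i.
Slice 1: Δl = 1.6/cos(-4.9°) = 1.606 m; N'_1 = 24·cos(-4.9°) − 4·1.606 = 17.5; c'Δl = 4.66; W sinα = -2.1
Slice 2: Δl = 2.5/cos2.1° = 2.502 m; N'_2 = 123·cos2.1° − 11·2.502 = 95.4; c'Δl = 7.25; W sinα = 4.5
Slice 3: Δl = 2.9/cos11.4° = 2.958 m; N'_3 = 250·cos11.4° − 4·2.958 = 233.2; c'Δl = 8.58; W sinα = 49.4
Slice 4: Δl = 1.7/cos19.6° = 1.805 m; N'_4 = 139·cos19.6° − 12·1.805 = 109.3; c'Δl = 5.23; W sinα = 46.6
Slice 5: Δl = 1.6/cos25.7° = 1.776 m; N'_5 = 108·cos25.7° − 34·1.776 = 36.9; c'Δl = 5.15; W sinα = 46.8
Slice 6: Δl = 1.8/cos32.4° = 2.132 m; N'_6 = 87·cos32.4° − 26·2.132 = 18.0; c'Δl = 6.18; W sinα = 46.6
Slice 7: Δl = 2.0/cos40.4° = 2.626 m; N'_7 = 38·cos40.4° − 10·2.626 = 2.7; c'Δl = 7.62; W sinα = 24.6
Σc'Δl = 44.7 kN/m; ΣN' = 513.1 kN/m; ΣW sinα = 216.6 kN/m
Resisting = 44.7 + 513.1·tan24.8° = 44.7 + 237.1 = 281.7 kN/m
FS = 281.7 / 216.6 = 1.301

FS = 1.30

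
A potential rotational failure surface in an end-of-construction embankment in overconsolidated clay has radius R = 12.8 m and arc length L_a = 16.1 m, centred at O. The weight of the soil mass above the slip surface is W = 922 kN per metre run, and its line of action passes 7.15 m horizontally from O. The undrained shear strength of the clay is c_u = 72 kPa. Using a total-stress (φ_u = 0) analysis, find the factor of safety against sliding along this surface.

Taking moments about the centre O, the resisting moment is provided by the undrained shear strength acting along the arc:
M_R = c_u·L_a·R = 72·16.10·12.8 = 14837.8 kN·m/m
M_D = W·d = 922·7.15 = 6592.3 kN·m/m
FS = M_R / M_D = 14837.8 / 6592.3 = 2.251

FS = 2.25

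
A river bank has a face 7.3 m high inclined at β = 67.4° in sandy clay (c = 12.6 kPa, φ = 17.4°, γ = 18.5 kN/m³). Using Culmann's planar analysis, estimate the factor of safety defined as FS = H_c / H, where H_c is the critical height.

H_c = (4c/γ) · sinβ cosφ / [1 − cos(β − φ)]
    = (4·12.6/18.5) · sin67.4°·cos17.4° / [1 − cos50.0°]
    = 2.724 · 0.8810 / 0.3572 = 6.72 m
FS = H_c / H = 6.72 / 7.3 = 0.920

FS = 0.92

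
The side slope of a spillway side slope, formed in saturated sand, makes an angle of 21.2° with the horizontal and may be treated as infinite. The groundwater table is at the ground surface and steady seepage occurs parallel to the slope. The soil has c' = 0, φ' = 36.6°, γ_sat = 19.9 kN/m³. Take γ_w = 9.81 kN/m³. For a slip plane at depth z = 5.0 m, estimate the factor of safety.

FS = 0.97

With seepage parallel to the slope and the water table at the surface, the effective normal stress on the slip plane uses the buoyant unit weight γ' = γ_sat − γ_w while the driving shear stress uses γ_sat:
FS = [c' + γ' z cos²β tanφ'] / [γ_sat z sinβ cosβ]
(For c' = 0 this reduces to FS = (γ'/γ_sat)·tanφ'/tanβ.)
γ' = 19.9 − 9.81 = 10.09 kN/m³
Numerator = 0.0 + 10.09·5.0·cos²21.2°·tan36.6° = 0.0 + 10.09·5.0·0.8692·0.7427 = 32.568 kPa
Denominator = 19.9·5.0·sin21.2°·cos21.2° = 19.9·5.0·0.3616·0.9323 = 33.547 kPa
FS = 32.568 / 33.547 = 0.971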